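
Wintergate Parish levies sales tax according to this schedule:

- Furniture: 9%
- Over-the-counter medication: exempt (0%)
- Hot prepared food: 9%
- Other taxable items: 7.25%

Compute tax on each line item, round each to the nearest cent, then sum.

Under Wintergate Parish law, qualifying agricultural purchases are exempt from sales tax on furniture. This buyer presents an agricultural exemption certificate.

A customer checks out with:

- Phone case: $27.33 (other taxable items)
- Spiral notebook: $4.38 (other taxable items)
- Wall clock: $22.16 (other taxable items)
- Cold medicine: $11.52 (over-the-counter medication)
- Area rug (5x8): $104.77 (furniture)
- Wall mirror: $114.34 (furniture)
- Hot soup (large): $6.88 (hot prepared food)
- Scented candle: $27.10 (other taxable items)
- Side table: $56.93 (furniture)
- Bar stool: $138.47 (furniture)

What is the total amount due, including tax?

Phone case $27.33: other taxable items → 7.25% → $1.98
Spiral notebook $4.38: other taxable items → 7.25% → $0.32
Wall clock $22.16: other taxable items → 7.25% → $1.61
Cold medicine $11.52: over-the-counter medication → 0% → $0.00
Area rug (5x8) $104.77: furniture, buyer-exempt → 0% → $0.00
Wall mirror $114.34: furniture, buyer-exempt → 0% → $0.00
Hot soup (large) $6.88: hot prepared food → 9% → $0.62
Scented candle $27.10: other taxable items → 7.25% → $1.96
Side table $56.93: furniture, buyer-exempt → 0% → $0.00
Bar stool $138.47: furniture, buyer-exempt → 0% → $0.00
Subtotal = $513.88; tax = $6.49; total due = $520.37

$520.37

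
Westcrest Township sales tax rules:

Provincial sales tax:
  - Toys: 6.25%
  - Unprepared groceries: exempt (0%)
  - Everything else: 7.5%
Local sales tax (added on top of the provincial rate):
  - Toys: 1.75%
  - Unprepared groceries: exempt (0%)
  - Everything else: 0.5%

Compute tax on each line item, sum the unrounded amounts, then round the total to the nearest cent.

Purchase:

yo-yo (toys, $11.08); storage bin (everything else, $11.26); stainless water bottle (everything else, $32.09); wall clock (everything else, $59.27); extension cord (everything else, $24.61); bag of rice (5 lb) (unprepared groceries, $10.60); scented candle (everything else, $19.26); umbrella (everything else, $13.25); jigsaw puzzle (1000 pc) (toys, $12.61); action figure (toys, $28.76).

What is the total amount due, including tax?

$239.77

Yo-yo $11.08: toys → 6.25% + 1.75% local = 8% → $0.8864
Storage bin $11.26: everything else → 7.5% + 0.5% local = 8% → $0.9008
Stainless water bottle $32.09: everything else → 7.5% + 0.5% local = 8% → $2.5672
Wall clock $59.27: everything else → 7.5% + 0.5% local = 8% → $4.7416
Extension cord $24.61: everything else → 7.5% + 0.5% local = 8% → $1.9688
Bag of rice (5 lb) $10.60: unprepared groceries → 0% + 0% local = 0% → $0.00
Scented candle $19.26: everything else → 7.5% + 0.5% local = 8% → $1.5408
Umbrella $13.25: everything else → 7.5% + 0.5% local = 8% → $1.06
Jigsaw puzzle (1000 pc) $12.61: toys → 6.25% + 1.75% local = 8% → $1.0088
Action figure $28.76: toys → 6.25% + 1.75% local = 8% → $2.3008
Subtotal = $222.79; unrounded tax = $16.9752 → $16.98; total due = $239.77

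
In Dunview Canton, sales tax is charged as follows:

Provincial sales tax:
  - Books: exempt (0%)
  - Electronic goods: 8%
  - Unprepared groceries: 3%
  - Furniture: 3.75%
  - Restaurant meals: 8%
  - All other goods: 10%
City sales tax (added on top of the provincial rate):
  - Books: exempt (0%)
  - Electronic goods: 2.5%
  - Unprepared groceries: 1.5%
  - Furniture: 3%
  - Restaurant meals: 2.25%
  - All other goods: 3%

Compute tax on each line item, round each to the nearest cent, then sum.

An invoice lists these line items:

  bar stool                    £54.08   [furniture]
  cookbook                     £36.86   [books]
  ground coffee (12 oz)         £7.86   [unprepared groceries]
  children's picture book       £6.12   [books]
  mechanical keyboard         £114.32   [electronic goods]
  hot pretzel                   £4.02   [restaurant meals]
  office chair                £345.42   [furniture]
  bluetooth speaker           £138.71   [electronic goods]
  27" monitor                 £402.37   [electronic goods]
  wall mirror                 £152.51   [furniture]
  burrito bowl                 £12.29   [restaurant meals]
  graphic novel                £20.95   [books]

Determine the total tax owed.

£108.09

Bar stool £54.08: furniture → 3.75% + 3% city = 6.75% → £3.65
Cookbook £36.86: books → 0% + 0% city = 0% → £0.00
Ground coffee (12 oz) £7.86: unprepared groceries → 3% + 1.5% city = 4.5% → £0.35
Children's picture book £6.12: books → 0% + 0% city = 0% → £0.00
Mechanical keyboard £114.32: electronic goods → 8% + 2.5% city = 10.5% → £12.00
Hot pretzel £4.02: restaurant meals → 8% + 2.25% city = 10.25% → £0.41
Office chair £345.42: furniture → 3.75% + 3% city = 6.75% → £23.32
Bluetooth speaker £138.71: electronic goods → 8% + 2.5% city = 10.5% → £14.56
27" monitor £402.37: electronic goods → 8% + 2.5% city = 10.5% → £42.25
Wall mirror £152.51: furniture → 3.75% + 3% city = 6.75% → £10.29
Burrito bowl £12.29: restaurant meals → 8% + 2.25% city = 10.25% → £1.26
Graphic novel £20.95: books → 0% + 0% city = 0% → £0.00
Total tax = £3.65 + £0.35 + £12.00 + £0.41 + £23.32 + £14.56 + £42.25 + £10.29 + £1.26 = £108.09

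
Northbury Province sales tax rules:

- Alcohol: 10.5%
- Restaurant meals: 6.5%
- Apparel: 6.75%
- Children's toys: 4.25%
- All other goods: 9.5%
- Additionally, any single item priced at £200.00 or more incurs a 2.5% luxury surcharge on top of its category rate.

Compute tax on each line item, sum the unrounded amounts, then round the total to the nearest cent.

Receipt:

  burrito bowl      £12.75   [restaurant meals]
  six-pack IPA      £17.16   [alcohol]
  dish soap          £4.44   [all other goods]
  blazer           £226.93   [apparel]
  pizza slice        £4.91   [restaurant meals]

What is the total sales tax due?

£24.36

Burrito bowl £12.75: restaurant meals → 6.5% → £0.82875
Six-pack IPA £17.16: alcohol → 10.5% → £1.8018
Dish soap £4.44: all other goods → 9.5% → £0.4218
Blazer £226.93: apparel → 6.75% + 2.5% surcharge = 9.25% → £20.991025
Pizza slice £4.91: restaurant meals → 6.5% → £0.31915
Unrounded tax sum = £24.362525 → £24.36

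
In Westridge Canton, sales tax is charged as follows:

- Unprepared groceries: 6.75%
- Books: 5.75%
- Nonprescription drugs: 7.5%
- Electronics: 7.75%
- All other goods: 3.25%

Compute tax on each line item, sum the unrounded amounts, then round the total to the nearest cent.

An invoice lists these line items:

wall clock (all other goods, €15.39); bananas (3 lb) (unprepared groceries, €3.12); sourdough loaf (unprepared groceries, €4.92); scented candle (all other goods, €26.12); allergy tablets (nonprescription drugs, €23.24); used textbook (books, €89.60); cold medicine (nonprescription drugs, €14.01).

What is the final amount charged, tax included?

Wall clock €15.39: all other goods → 3.25% → €0.500175
Bananas (3 lb) €3.12: unprepared groceries → 6.75% → €0.2106
Sourdough loaf €4.92: unprepared groceries → 6.75% → €0.3321
Scented candle €26.12: all other goods → 3.25% → €0.8489
Allergy tablets €23.24: nonprescription drugs → 7.5% → €1.743
Used textbook €89.60: books → 5.75% → €5.152
Cold medicine €14.01: nonprescription drugs → 7.5% → €1.05075
Subtotal = €176.40; unrounded tax = €9.837525 → €9.84; total due = €186.24

€186.24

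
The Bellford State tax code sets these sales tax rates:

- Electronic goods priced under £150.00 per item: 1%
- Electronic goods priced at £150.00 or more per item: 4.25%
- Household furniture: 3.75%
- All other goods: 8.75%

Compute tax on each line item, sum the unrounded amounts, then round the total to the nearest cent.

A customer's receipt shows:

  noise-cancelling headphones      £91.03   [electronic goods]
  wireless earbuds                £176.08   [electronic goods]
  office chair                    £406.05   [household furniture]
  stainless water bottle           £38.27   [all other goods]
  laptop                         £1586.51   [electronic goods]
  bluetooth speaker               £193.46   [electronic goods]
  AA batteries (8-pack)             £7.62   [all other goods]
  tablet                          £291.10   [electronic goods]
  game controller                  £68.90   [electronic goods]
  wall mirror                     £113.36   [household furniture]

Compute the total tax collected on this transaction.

Noise-cancelling headphones £91.03: electronic goods, under £150.00 → 1% → £0.9103
Wireless earbuds £176.08: electronic goods, £150.00 or more → 4.25% → £7.4834
Office chair £406.05: household furniture → 3.75% → £15.226875
Stainless water bottle £38.27: all other goods → 8.75% → £3.348625
Laptop £1586.51: electronic goods, £150.00 or more → 4.25% → £67.426675
Bluetooth speaker £193.46: electronic goods, £150.00 or more → 4.25% → £8.22205
AA batteries (8-pack) £7.62: all other goods → 8.75% → £0.66675
Tablet £291.10: electronic goods, £150.00 or more → 4.25% → £12.37175
Game controller £68.90: electronic goods, under £150.00 → 1% → £0.689
Wall mirror £113.36: household furniture → 3.75% → £4.251
Unrounded tax sum = £120.596425 → £120.60

£120.60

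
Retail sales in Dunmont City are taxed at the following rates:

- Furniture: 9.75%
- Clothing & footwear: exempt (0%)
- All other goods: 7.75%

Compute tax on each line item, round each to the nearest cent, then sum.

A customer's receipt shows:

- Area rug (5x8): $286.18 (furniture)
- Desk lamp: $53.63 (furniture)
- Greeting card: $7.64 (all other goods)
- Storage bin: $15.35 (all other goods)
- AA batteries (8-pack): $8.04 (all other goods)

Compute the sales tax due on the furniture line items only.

$33.13

Area rug (5x8) $286.18: furniture → 9.75% → $27.90
Desk lamp $53.63: furniture → 9.75% → $5.23
Tax on furniture = $27.90 + $5.23 = $33.13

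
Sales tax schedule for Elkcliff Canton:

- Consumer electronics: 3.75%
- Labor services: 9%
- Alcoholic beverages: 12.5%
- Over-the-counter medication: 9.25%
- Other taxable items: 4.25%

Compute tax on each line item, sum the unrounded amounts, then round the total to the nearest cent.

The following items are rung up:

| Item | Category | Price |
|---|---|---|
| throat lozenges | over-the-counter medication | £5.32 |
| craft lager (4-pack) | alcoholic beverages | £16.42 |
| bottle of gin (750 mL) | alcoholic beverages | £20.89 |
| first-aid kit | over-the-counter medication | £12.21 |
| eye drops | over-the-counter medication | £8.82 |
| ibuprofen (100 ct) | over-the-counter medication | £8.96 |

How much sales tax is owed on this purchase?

Throat lozenges £5.32: over-the-counter medication → 9.25% → £0.4921
Craft lager (4-pack) £16.42: alcoholic beverages → 12.5% → £2.0525
Bottle of gin (750 mL) £20.89: alcoholic beverages → 12.5% → £2.61125
First-aid kit £12.21: over-the-counter medication → 9.25% → £1.129425
Eye drops £8.82: over-the-counter medication → 9.25% → £0.81585
Ibuprofen (100 ct) £8.96: over-the-counter medication → 9.25% → £0.8288
Unrounded tax sum = £7.929925 → £7.93

£7.93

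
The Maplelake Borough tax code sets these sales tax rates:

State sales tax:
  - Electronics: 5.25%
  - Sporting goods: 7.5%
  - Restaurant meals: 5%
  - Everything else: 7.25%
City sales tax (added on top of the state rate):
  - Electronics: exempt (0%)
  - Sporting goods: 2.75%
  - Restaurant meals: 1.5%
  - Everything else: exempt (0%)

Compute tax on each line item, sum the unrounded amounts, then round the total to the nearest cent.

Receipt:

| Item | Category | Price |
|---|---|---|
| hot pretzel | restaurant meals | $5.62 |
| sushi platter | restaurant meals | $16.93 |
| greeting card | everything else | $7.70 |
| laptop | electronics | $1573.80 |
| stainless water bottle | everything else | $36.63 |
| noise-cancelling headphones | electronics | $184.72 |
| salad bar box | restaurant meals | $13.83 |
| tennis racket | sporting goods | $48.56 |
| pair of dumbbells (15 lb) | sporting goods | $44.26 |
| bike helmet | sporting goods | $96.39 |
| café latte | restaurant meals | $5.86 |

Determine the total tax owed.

$117.68

Hot pretzel $5.62: restaurant meals → 5% + 1.5% city = 6.5% → $0.3653
Sushi platter $16.93: restaurant meals → 5% + 1.5% city = 6.5% → $1.10045
Greeting card $7.70: everything else → 7.25% + 0% city = 7.25% → $0.55825
Laptop $1573.80: electronics → 5.25% + 0% city = 5.25% → $82.6245
Stainless water bottle $36.63: everything else → 7.25% + 0% city = 7.25% → $2.655675
Noise-cancelling headphones $184.72: electronics → 5.25% + 0% city = 5.25% → $9.6978
Salad bar box $13.83: restaurant meals → 5% + 1.5% city = 6.5% → $0.89895
Tennis racket $48.56: sporting goods → 7.5% + 2.75% city = 10.25% → $4.9774
Pair of dumbbells (15 lb) $44.26: sporting goods → 7.5% + 2.75% city = 10.25% → $4.53665
Bike helmet $96.39: sporting goods → 7.5% + 2.75% city = 10.25% → $9.879975
Café latte $5.86: restaurant meals → 5% + 1.5% city = 6.5% → $0.3809
Unrounded tax sum = $117.67585 → $117.68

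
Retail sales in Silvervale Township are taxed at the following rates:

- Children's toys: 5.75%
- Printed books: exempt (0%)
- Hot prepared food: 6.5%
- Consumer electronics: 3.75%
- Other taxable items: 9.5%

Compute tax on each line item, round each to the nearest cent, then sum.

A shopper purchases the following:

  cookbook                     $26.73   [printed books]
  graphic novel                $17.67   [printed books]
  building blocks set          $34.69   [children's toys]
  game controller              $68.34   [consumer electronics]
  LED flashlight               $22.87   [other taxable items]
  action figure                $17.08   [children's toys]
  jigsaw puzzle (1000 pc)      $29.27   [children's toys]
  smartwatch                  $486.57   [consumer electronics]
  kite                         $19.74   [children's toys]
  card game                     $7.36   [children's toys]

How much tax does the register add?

Cookbook $26.73: printed books → 0% → $0.00
Graphic novel $17.67: printed books → 0% → $0.00
Building blocks set $34.69: children's toys → 5.75% → $1.99
Game controller $68.34: consumer electronics → 3.75% → $2.56
LED flashlight $22.87: other taxable items → 9.5% → $2.17
Action figure $17.08: children's toys → 5.75% → $0.98
Jigsaw puzzle (1000 pc) $29.27: children's toys → 5.75% → $1.68
Smartwatch $486.57: consumer electronics → 3.75% → $18.25
Kite $19.74: children's toys → 5.75% → $1.14
Card game $7.36: children's toys → 5.75% → $0.42
Total tax = $1.99 + $2.56 + $2.17 + $0.98 + $1.68 + $18.25 + $1.14 + $0.42 = $29.19

$29.19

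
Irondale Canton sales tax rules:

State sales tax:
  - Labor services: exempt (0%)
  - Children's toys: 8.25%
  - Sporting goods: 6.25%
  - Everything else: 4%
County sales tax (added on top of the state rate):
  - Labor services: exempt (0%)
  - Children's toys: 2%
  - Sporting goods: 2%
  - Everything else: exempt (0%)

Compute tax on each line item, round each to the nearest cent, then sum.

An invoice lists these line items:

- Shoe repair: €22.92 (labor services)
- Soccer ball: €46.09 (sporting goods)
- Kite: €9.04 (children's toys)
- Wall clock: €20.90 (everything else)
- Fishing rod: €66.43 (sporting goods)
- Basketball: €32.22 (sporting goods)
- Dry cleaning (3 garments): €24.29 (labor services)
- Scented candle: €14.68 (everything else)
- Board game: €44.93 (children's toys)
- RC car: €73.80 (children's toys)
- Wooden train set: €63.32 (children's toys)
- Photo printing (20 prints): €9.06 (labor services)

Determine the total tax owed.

Shoe repair €22.92: labor services → 0% + 0% county = 0% → €0.00
Soccer ball €46.09: sporting goods → 6.25% + 2% county = 8.25% → €3.80
Kite €9.04: children's toys → 8.25% + 2% county = 10.25% → €0.93
Wall clock €20.90: everything else → 4% + 0% county = 4% → €0.84
Fishing rod €66.43: sporting goods → 6.25% + 2% county = 8.25% → €5.48
Basketball €32.22: sporting goods → 6.25% + 2% county = 8.25% → €2.66
Dry cleaning (3 garments) €24.29: labor services → 0% + 0% county = 0% → €0.00
Scented candle €14.68: everything else → 4% + 0% county = 4% → €0.59
Board game €44.93: children's toys → 8.25% + 2% county = 10.25% → €4.61
RC car €73.80: children's toys → 8.25% + 2% county = 10.25% → €7.56
Wooden train set €63.32: children's toys → 8.25% + 2% county = 10.25% → €6.49
Photo printing (20 prints) €9.06: labor services → 0% + 0% county = 0% → €0.00
Total tax = €3.80 + €0.93 + €0.84 + €5.48 + €2.66 + €0.59 + €4.61 + €7.56 + €6.49 = €32.96

€32.96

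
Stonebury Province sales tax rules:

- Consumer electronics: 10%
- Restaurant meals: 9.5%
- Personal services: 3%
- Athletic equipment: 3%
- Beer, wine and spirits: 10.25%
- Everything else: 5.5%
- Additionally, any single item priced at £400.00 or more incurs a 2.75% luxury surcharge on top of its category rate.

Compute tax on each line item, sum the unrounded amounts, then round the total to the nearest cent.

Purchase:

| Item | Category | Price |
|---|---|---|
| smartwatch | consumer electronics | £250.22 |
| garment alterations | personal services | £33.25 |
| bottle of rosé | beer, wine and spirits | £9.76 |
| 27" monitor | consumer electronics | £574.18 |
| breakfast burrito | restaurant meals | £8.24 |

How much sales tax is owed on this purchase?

Smartwatch £250.22: consumer electronics → 10% → £25.022
Garment alterations £33.25: personal services → 3% → £0.9975
Bottle of rosé £9.76: beer, wine and spirits → 10.25% → £1.0004
27" monitor £574.18: consumer electronics → 10% + 2.75% surcharge = 12.75% → £73.20795
Breakfast burrito £8.24: restaurant meals → 9.5% → £0.7828
Unrounded tax sum = £101.01065 → £101.01

£101.01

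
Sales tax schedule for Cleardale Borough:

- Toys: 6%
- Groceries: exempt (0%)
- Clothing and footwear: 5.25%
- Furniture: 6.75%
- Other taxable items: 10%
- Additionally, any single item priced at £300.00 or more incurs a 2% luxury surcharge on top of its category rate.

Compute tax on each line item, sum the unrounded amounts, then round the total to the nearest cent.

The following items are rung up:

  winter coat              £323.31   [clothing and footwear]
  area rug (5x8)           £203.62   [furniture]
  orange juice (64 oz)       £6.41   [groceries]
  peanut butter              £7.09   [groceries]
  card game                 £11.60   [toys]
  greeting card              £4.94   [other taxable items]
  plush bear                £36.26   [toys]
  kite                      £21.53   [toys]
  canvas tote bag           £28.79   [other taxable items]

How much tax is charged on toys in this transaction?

£4.16

Card game £11.60: toys → 6% → £0.696
Plush bear £36.26: toys → 6% → £2.1756
Kite £21.53: toys → 6% → £1.2918
Tax on toys: unrounded sum = £4.1634 → £4.16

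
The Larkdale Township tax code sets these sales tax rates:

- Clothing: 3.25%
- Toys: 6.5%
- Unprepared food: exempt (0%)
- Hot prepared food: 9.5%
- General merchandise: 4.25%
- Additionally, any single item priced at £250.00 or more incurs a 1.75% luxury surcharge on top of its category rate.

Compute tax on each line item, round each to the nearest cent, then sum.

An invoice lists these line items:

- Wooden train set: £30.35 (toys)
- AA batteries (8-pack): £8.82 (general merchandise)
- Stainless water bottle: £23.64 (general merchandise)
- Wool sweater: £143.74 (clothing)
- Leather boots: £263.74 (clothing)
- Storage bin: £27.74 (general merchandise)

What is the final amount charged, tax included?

Wooden train set £30.35: toys → 6.5% → £1.97
AA batteries (8-pack) £8.82: general merchandise → 4.25% → £0.37
Stainless water bottle £23.64: general merchandise → 4.25% → £1.00
Wool sweater £143.74: clothing → 3.25% → £4.67
Leather boots £263.74: clothing → 3.25% + 1.75% surcharge = 5% → £13.19
Storage bin £27.74: general merchandise → 4.25% → £1.18
Subtotal = £498.03; tax = £22.38; total due = £520.41

£520.41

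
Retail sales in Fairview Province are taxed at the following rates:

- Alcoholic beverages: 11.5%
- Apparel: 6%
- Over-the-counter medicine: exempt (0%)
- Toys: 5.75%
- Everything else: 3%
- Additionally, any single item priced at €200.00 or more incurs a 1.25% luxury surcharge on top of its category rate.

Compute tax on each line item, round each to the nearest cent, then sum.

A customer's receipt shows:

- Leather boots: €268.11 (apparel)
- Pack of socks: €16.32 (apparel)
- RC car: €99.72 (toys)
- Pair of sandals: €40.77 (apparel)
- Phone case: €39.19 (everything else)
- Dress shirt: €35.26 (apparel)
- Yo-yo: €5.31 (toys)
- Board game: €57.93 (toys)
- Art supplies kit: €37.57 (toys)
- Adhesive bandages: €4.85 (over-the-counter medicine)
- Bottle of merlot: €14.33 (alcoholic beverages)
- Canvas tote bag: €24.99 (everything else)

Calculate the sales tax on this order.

Leather boots €268.11: apparel → 6% + 1.25% surcharge = 7.25% → €19.44
Pack of socks €16.32: apparel → 6% → €0.98
RC car €99.72: toys → 5.75% → €5.73
Pair of sandals €40.77: apparel → 6% → €2.45
Phone case €39.19: everything else → 3% → €1.18
Dress shirt €35.26: apparel → 6% → €2.12
Yo-yo €5.31: toys → 5.75% → €0.31
Board game €57.93: toys → 5.75% → €3.33
Art supplies kit €37.57: toys → 5.75% → €2.16
Adhesive bandages €4.85: over-the-counter medicine → 0% → €0.00
Bottle of merlot €14.33: alcoholic beverages → 11.5% → €1.65
Canvas tote bag €24.99: everything else → 3% → €0.75
Total tax = €19.44 + €0.98 + €5.73 + €2.45 + €1.18 + €2.12 + €0.31 + €3.33 + €2.16 + €1.65 + €0.75 = €40.10

€40.10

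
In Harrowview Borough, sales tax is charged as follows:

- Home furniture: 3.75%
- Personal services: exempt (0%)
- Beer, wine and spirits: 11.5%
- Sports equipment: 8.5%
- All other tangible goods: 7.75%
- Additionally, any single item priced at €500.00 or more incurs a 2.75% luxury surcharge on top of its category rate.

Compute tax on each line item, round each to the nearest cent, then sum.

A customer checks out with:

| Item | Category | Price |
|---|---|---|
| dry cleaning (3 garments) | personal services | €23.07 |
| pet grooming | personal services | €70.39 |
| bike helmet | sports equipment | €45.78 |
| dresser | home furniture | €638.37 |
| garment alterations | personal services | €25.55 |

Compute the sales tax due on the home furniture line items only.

€41.49

Dresser €638.37: home furniture → 3.75% + 2.75% surcharge = 6.5% → €41.49
Tax on home furniture = €41.49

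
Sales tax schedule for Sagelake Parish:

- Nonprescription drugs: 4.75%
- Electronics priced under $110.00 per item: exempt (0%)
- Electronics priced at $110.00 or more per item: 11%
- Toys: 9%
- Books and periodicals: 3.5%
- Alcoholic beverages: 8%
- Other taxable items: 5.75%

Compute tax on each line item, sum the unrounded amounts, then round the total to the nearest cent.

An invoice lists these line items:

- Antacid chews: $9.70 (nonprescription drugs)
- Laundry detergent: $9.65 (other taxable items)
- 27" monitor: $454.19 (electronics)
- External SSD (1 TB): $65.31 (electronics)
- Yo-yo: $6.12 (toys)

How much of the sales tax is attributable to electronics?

27" monitor $454.19: electronics, $110.00 or more → 11% → $49.9609
External SSD (1 TB) $65.31: electronics, under $110.00 → 0% → $0.00
Tax on electronics: unrounded sum = $49.9609 → $49.96

$49.96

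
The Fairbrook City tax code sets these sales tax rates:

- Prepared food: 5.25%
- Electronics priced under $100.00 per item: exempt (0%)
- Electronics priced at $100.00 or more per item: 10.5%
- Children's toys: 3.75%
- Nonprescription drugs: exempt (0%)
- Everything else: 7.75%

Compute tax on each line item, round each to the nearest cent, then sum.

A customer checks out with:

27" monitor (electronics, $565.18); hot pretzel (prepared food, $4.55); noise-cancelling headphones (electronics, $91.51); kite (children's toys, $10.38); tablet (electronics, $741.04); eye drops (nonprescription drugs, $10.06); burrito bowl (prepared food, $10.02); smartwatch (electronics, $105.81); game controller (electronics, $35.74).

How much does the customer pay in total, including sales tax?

$1723.71

27" monitor $565.18: electronics, $100.00 or more → 10.5% → $59.34
Hot pretzel $4.55: prepared food → 5.25% → $0.24
Noise-cancelling headphones $91.51: electronics, under $100.00 → 0% → $0.00
Kite $10.38: children's toys → 3.75% → $0.39
Tablet $741.04: electronics, $100.00 or more → 10.5% → $77.81
Eye drops $10.06: nonprescription drugs → 0% → $0.00
Burrito bowl $10.02: prepared food → 5.25% → $0.53
Smartwatch $105.81: electronics, $100.00 or more → 10.5% → $11.11
Game controller $35.74: electronics, under $100.00 → 0% → $0.00
Subtotal = $1574.29; tax = $149.42; total due = $1723.71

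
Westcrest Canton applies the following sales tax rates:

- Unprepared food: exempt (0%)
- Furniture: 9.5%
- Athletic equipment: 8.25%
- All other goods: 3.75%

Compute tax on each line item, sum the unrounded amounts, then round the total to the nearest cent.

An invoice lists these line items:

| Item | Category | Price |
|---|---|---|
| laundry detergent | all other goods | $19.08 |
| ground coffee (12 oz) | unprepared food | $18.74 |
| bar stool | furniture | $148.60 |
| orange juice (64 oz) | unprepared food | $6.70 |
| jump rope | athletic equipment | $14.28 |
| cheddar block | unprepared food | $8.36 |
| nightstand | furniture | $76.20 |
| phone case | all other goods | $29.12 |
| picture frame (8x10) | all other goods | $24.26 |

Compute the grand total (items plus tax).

$370.59

Laundry detergent $19.08: all other goods → 3.75% → $0.7155
Ground coffee (12 oz) $18.74: unprepared food → 0% → $0.00
Bar stool $148.60: furniture → 9.5% → $14.117
Orange juice (64 oz) $6.70: unprepared food → 0% → $0.00
Jump rope $14.28: athletic equipment → 8.25% → $1.1781
Cheddar block $8.36: unprepared food → 0% → $0.00
Nightstand $76.20: furniture → 9.5% → $7.239
Phone case $29.12: all other goods → 3.75% → $1.092
Picture frame (8x10) $24.26: all other goods → 3.75% → $0.90975
Subtotal = $345.34; unrounded tax = $25.25135 → $25.25; total due = $370.59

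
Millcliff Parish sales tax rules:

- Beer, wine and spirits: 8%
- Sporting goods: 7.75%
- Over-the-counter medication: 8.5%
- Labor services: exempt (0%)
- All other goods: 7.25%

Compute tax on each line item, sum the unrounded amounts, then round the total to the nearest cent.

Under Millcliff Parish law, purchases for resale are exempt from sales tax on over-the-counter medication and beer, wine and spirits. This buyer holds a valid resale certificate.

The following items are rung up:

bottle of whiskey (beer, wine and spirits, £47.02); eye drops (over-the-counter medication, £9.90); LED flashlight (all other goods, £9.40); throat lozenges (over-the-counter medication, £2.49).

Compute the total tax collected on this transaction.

£0.68

Bottle of whiskey £47.02: beer, wine and spirits, buyer-exempt → 0% → £0.00
Eye drops £9.90: over-the-counter medication, buyer-exempt → 0% → £0.00
LED flashlight £9.40: all other goods → 7.25% → £0.6815
Throat lozenges £2.49: over-the-counter medication, buyer-exempt → 0% → £0.00
Unrounded tax sum = £0.6815 → £0.68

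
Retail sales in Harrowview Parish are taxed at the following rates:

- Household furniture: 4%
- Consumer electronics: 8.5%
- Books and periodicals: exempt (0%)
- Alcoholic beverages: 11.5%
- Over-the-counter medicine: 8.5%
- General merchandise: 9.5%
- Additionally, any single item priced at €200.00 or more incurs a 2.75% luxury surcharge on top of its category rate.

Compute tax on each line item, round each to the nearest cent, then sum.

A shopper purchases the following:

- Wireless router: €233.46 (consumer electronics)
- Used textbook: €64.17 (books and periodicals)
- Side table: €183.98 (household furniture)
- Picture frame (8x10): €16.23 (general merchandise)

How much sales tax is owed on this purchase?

Wireless router €233.46: consumer electronics → 8.5% + 2.75% surcharge = 11.25% → €26.26
Used textbook €64.17: books and periodicals → 0% → €0.00
Side table €183.98: household furniture → 4% → €7.36
Picture frame (8x10) €16.23: general merchandise → 9.5% → €1.54
Total tax = €26.26 + €7.36 + €1.54 = €35.16

€35.16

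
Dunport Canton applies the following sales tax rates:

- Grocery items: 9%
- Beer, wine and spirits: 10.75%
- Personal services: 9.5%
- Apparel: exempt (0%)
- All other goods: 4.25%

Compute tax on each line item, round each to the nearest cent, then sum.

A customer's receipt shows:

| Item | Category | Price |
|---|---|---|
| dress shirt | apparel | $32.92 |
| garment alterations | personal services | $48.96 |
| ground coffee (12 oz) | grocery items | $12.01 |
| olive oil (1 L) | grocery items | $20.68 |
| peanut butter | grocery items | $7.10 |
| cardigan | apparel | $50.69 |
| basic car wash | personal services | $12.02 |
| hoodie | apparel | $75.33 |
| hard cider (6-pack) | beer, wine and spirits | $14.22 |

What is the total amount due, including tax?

$284.83

Dress shirt $32.92: apparel → 0% → $0.00
Garment alterations $48.96: personal services → 9.5% → $4.65
Ground coffee (12 oz) $12.01: grocery items → 9% → $1.08
Olive oil (1 L) $20.68: grocery items → 9% → $1.86
Peanut butter $7.10: grocery items → 9% → $0.64
Cardigan $50.69: apparel → 0% → $0.00
Basic car wash $12.02: personal services → 9.5% → $1.14
Hoodie $75.33: apparel → 0% → $0.00
Hard cider (6-pack) $14.22: beer, wine and spirits → 10.75% → $1.53
Subtotal = $273.93; tax = $10.90; total due = $284.83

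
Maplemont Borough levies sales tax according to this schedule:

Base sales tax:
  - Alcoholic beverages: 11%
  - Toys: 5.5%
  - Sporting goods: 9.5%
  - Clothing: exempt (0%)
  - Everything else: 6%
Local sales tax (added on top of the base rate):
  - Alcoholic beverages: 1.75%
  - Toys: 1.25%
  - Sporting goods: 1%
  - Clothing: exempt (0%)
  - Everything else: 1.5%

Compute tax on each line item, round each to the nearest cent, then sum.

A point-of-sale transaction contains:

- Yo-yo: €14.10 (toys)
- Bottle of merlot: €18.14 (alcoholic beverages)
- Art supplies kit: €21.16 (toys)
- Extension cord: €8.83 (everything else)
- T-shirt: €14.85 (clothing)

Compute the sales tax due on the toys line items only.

€2.38

Yo-yo €14.10: toys → 5.5% + 1.25% local = 6.75% → €0.95
Art supplies kit €21.16: toys → 5.5% + 1.25% local = 6.75% → €1.43
Tax on toys = €0.95 + €1.43 = €2.38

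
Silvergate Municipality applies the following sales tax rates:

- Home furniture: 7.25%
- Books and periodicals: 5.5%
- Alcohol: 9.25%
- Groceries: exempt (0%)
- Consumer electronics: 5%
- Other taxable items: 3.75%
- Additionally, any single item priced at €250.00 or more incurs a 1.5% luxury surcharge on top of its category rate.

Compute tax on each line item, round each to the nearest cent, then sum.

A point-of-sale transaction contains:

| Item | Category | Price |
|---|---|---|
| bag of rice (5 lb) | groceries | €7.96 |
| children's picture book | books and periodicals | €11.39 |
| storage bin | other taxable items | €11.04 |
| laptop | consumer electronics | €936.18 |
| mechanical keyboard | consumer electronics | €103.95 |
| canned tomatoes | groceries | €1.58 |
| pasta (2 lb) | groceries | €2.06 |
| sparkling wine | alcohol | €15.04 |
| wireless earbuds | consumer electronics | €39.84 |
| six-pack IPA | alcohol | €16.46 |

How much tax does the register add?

€71.99

Bag of rice (5 lb) €7.96: groceries → 0% → €0.00
Children's picture book €11.39: books and periodicals → 5.5% → €0.63
Storage bin €11.04: other taxable items → 3.75% → €0.41
Laptop €936.18: consumer electronics → 5% + 1.5% surcharge = 6.5% → €60.85
Mechanical keyboard €103.95: consumer electronics → 5% → €5.20
Canned tomatoes €1.58: groceries → 0% → €0.00
Pasta (2 lb) €2.06: groceries → 0% → €0.00
Sparkling wine €15.04: alcohol → 9.25% → €1.39
Wireless earbuds €39.84: consumer electronics → 5% → €1.99
Six-pack IPA €16.46: alcohol → 9.25% → €1.52
Total tax = €0.63 + €0.41 + €60.85 + €5.20 + €1.39 + €1.99 + €1.52 = €71.99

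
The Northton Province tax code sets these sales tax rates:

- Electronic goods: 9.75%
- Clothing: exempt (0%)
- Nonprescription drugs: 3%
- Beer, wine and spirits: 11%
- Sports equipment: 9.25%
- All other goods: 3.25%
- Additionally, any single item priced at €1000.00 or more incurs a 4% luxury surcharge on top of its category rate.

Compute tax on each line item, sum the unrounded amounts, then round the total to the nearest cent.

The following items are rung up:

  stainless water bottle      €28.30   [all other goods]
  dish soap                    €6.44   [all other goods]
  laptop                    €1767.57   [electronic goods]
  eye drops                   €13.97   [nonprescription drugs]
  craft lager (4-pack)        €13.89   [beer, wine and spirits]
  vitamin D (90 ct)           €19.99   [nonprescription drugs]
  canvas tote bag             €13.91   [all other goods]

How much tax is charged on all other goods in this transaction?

Stainless water bottle €28.30: all other goods → 3.25% → €0.91975
Dish soap €6.44: all other goods → 3.25% → €0.2093
Canvas tote bag €13.91: all other goods → 3.25% → €0.452075
Tax on all other goods: unrounded sum = €1.581125 → €1.58

€1.58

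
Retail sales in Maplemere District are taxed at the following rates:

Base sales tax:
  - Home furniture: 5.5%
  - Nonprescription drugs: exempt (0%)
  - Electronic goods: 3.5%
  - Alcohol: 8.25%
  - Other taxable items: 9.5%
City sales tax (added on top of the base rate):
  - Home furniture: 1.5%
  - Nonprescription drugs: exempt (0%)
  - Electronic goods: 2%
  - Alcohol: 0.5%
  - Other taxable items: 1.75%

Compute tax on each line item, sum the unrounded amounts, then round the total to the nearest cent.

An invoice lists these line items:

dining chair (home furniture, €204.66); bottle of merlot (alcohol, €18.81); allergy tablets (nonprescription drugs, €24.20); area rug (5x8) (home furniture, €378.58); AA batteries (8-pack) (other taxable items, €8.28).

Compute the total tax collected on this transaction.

Dining chair €204.66: home furniture → 5.5% + 1.5% city = 7% → €14.3262
Bottle of merlot €18.81: alcohol → 8.25% + 0.5% city = 8.75% → €1.645875
Allergy tablets €24.20: nonprescription drugs → 0% + 0% city = 0% → €0.00
Area rug (5x8) €378.58: home furniture → 5.5% + 1.5% city = 7% → €26.5006
AA batteries (8-pack) €8.28: other taxable items → 9.5% + 1.75% city = 11.25% → €0.9315
Unrounded tax sum = €43.404175 → €43.40

€43.40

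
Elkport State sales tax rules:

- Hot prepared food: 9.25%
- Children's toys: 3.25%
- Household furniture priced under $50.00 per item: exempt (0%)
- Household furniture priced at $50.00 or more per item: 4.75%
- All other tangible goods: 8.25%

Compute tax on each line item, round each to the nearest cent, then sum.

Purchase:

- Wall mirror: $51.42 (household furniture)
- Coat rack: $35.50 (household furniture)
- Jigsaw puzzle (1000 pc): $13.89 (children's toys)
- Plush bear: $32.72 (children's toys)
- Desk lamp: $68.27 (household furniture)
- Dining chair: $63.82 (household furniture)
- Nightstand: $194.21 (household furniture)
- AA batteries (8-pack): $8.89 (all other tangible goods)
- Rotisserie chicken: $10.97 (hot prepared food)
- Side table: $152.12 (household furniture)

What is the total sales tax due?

Wall mirror $51.42: household furniture, $50.00 or more → 4.75% → $2.44
Coat rack $35.50: household furniture, under $50.00 → 0% → $0.00
Jigsaw puzzle (1000 pc) $13.89: children's toys → 3.25% → $0.45
Plush bear $32.72: children's toys → 3.25% → $1.06
Desk lamp $68.27: household furniture, $50.00 or more → 4.75% → $3.24
Dining chair $63.82: household furniture, $50.00 or more → 4.75% → $3.03
Nightstand $194.21: household furniture, $50.00 or more → 4.75% → $9.22
AA batteries (8-pack) $8.89: all other tangible goods → 8.25% → $0.73
Rotisserie chicken $10.97: hot prepared food → 9.25% → $1.01
Side table $152.12: household furniture, $50.00 or more → 4.75% → $7.23
Total tax = $2.44 + $0.45 + $1.06 + $3.24 + $3.03 + $9.22 + $0.73 + $1.01 + $7.23 = $28.41

$28.41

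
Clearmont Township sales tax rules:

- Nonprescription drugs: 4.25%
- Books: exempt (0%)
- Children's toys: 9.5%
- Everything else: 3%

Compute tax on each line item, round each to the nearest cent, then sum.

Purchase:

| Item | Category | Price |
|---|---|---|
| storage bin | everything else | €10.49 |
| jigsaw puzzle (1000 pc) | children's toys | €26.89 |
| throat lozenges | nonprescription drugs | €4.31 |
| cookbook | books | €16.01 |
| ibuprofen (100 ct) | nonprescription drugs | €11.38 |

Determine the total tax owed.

Storage bin €10.49: everything else → 3% → €0.31
Jigsaw puzzle (1000 pc) €26.89: children's toys → 9.5% → €2.55
Throat lozenges €4.31: nonprescription drugs → 4.25% → €0.18
Cookbook €16.01: books → 0% → €0.00
Ibuprofen (100 ct) €11.38: nonprescription drugs → 4.25% → €0.48
Total tax = €0.31 + €2.55 + €0.18 + €0.48 = €3.52

€3.52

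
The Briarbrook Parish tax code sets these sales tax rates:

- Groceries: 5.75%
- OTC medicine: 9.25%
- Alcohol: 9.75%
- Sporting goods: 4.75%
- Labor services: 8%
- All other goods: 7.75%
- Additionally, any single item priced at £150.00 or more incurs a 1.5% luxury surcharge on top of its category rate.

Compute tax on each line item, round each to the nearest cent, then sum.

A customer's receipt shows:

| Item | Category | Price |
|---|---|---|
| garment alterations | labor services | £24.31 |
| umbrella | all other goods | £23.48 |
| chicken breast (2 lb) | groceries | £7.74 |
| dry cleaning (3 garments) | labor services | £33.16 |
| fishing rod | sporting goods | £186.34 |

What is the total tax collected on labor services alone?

£4.59

Garment alterations £24.31: labor services → 8% → £1.94
Dry cleaning (3 garments) £33.16: labor services → 8% → £2.65
Tax on labor services = £1.94 + £2.65 = £4.59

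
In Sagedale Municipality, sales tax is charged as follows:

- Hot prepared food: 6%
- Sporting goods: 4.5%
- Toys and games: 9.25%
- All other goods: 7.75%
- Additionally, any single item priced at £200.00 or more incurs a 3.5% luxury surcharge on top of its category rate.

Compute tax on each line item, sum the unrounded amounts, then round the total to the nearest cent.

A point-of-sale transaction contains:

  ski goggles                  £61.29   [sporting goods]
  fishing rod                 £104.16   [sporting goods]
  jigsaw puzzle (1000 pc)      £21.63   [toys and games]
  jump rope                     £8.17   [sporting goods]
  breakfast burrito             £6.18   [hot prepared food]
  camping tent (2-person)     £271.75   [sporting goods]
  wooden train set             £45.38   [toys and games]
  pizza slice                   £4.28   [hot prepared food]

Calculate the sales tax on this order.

Ski goggles £61.29: sporting goods → 4.5% → £2.75805
Fishing rod £104.16: sporting goods → 4.5% → £4.6872
Jigsaw puzzle (1000 pc) £21.63: toys and games → 9.25% → £2.000775
Jump rope £8.17: sporting goods → 4.5% → £0.36765
Breakfast burrito £6.18: hot prepared food → 6% → £0.3708
Camping tent (2-person) £271.75: sporting goods → 4.5% + 3.5% surcharge = 8% → £21.74
Wooden train set £45.38: toys and games → 9.25% → £4.19765
Pizza slice £4.28: hot prepared food → 6% → £0.2568
Unrounded tax sum = £36.378925 → £36.38

£36.38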